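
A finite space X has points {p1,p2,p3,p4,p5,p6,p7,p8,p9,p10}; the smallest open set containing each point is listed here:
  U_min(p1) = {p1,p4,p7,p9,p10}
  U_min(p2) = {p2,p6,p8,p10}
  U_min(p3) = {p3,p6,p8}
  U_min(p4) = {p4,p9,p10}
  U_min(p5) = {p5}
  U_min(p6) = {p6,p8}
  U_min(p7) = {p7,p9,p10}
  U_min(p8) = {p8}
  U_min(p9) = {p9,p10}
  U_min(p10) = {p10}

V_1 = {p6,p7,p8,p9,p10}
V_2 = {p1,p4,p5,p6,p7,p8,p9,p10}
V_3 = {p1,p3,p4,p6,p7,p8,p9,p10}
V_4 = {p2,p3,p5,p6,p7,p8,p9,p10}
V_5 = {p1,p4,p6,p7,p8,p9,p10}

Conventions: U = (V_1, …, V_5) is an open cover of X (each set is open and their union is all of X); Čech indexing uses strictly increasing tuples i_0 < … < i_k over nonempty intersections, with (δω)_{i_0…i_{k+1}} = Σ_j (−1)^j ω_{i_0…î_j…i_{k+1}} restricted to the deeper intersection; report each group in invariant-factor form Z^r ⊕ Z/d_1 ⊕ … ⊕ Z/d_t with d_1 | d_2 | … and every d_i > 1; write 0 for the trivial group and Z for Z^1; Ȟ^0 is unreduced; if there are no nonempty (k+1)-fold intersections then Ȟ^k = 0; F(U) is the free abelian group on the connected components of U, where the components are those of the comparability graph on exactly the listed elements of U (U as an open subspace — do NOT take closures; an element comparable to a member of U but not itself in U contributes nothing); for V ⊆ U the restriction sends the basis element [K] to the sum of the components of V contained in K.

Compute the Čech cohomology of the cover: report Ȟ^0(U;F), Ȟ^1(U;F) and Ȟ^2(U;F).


Ȟ^0 = Z^2, Ȟ^1 = 0, Ȟ^2 = 0

nonempty intersections:
  V12={p6,p7,p8,p9,p10} V13={p6,p7,p8,p9,p10} V14={p6,p7,p8,p9,p10} V15={p6,p7,p8,p9,p10} V23={p1,p4,p6,p7,p8,p9,p10} V24={p5,p6,p7,p8,p9,p10} V25={p1,p4,p6,p7,p8,p9,p10} V34={p3,p6,p7,p8,p9,p10} V35={p1,p4,p6,p7,p8,p9,p10} V45={p6,p7,p8,p9,p10}
  V123={p6,p7,p8,p9,p10} V124={p6,p7,p8,p9,p10} V125={p6,p7,p8,p9,p10} V134={p6,p7,p8,p9,p10} V135={p6,p7,p8,p9,p10} V145={p6,p7,p8,p9,p10} V234={p6,p7,p8,p9,p10} V235={p1,p4,p6,p7,p8,p9,p10} V245={p6,p7,p8,p9,p10} V345={p6,p7,p8,p9,p10}
  V1234={p6,p7,p8,p9,p10} V1235={p6,p7,p8,p9,p10} V1245={p6,p7,p8,p9,p10} V1345={p6,p7,p8,p9,p10} V2345={p6,p7,p8,p9,p10}
  V12345={p6,p7,p8,p9,p10}
components per intersection:
  V1: {p6,p8} {p7,p9,p10}
  V2: {p1,p4,p7,p9,p10} {p5} {p6,p8}
  V3: {p1,p4,p7,p9,p10} {p3,p6,p8}
  V4: {p2,p3,p6,p7,p8,p9,p10} {p5}
  V5: {p1,p4,p7,p9,p10} {p6,p8}
  V12: {p6,p8} {p7,p9,p10}
  V13: {p6,p8} {p7,p9,p10}
  V14: {p6,p8} {p7,p9,p10}
  V15: {p6,p8} {p7,p9,p10}
  V23: {p1,p4,p7,p9,p10} {p6,p8}
  V24: {p5} {p6,p8} {p7,p9,p10}
  V25: {p1,p4,p7,p9,p10} {p6,p8}
  V34: {p3,p6,p8} {p7,p9,p10}
  V35: {p1,p4,p7,p9,p10} {p6,p8}
  V45: {p6,p8} {p7,p9,p10}
  V123: {p6,p8} {p7,p9,p10}
  V124: {p6,p8} {p7,p9,p10}
  V125: {p6,p8} {p7,p9,p10}
  V134: {p6,p8} {p7,p9,p10}
  V135: {p6,p8} {p7,p9,p10}
  V145: {p6,p8} {p7,p9,p10}
  V234: {p6,p8} {p7,p9,p10}
  V235: {p1,p4,p7,p9,p10} {p6,p8}
  V245: {p6,p8} {p7,p9,p10}
  V345: {p6,p8} {p7,p9,p10}
  V1234: {p6,p8} {p7,p9,p10}
  V1235: {p6,p8} {p7,p9,p10}
  V1245: {p6,p8} {p7,p9,p10}
  V1345: {p6,p8} {p7,p9,p10}
  V2345: {p6,p8} {p7,p9,p10}
  V12345: {p6,p8} {p7,p9,p10}
C dims 11,21,20,10; δ0: rk 9, SNF 1^9; δ1: rk 12, SNF 1^12; δ2: rk 8, SNF 1^8
Ȟ^0: (11−9)−0=2 ⇒ Z^2
Ȟ^1: (21−12)−9=0 ⇒ 0
Ȟ^2: (20−8)−12=0 ⇒ 0


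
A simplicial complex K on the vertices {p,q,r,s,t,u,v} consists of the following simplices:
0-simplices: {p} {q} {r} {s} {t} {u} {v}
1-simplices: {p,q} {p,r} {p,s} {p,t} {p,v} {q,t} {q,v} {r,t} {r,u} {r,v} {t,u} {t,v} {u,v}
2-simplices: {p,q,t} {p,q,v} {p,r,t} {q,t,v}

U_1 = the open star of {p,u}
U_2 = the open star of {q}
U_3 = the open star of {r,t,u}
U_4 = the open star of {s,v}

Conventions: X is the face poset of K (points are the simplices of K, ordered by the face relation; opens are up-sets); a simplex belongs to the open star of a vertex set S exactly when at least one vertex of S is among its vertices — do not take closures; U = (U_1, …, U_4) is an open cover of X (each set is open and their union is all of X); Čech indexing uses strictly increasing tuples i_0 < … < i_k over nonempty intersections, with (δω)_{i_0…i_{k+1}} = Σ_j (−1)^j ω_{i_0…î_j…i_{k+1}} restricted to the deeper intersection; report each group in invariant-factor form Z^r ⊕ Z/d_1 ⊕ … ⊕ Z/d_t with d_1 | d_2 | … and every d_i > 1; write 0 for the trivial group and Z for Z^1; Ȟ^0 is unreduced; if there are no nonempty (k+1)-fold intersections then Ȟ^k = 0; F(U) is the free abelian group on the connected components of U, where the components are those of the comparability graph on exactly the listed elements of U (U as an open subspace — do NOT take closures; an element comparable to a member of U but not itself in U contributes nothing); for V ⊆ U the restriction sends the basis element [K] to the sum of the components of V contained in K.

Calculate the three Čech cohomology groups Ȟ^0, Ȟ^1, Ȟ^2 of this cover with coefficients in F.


Ȟ^0(U;F) ≅ Z,  Ȟ^1(U;F) ≅ Z^2,  Ȟ^2(U;F) ≅ 0

intersection data:
  U1={{p},{u},{p,q},{p,r},{p,s},{p,t},{p,v},{r,u},{t,u},{u,v},{p,q,t},{p,q,v},{p,r,t}} U2={{q},{p,q},{q,t},{q,v},{p,q,t},{p,q,v},{q,t,v}} U3={{r},{t},{u},{p,r},{p,t},{q,t},{r,t},{r,u},{r,v},{t,u},{t,v},{u,v},{p,q,t},{p,r,t},{q,t,v}} U4={{s},{v},{p,s},{p,v},{q,v},{r,v},{t,v},{u,v},{p,q,v},{q,t,v}}
  U12={{p,q},{p,q,t},{p,q,v}} U13={{u},{p,r},{p,t},{r,u},{t,u},{u,v},{p,q,t},{p,r,t}} U14={{p,s},{p,v},{u,v},{p,q,v}} U23={{q,t},{p,q,t},{q,t,v}} U24={{q,v},{p,q,v},{q,t,v}} U34={{r,v},{t,v},{u,v},{q,t,v}}
  U123={{p,q,t}} U124={{p,q,v}} U134={{u,v}} U234={{q,t,v}}
components per intersection:
  U1: {{p},{p,q},{p,r},{p,s},{p,t},{p,v},{p,q,t},{p,q,v},{p,r,t}} {{u},{r,u},{t,u},{u,v}}
  U2: {{q},{p,q},{q,t},{q,v},{p,q,t},{p,q,v},{q,t,v}}
  U3: {{r},{t},{u},{p,r},{p,t},{q,t},{r,t},{r,u},{r,v},{t,u},{t,v},{u,v},{p,q,t},{p,r,t},{q,t,v}}
  U4: {{s},{p,s}} {{v},{p,v},{q,v},{r,v},{t,v},{u,v},{p,q,v},{q,t,v}}
  U12: {{p,q},{p,q,t},{p,q,v}}
  U13: {{u},{r,u},{t,u},{u,v}} {{p,r},{p,t},{p,q,t},{p,r,t}}
  U14: {{p,s}} {{p,v},{p,q,v}} {{u,v}}
  U23: {{q,t},{p,q,t},{q,t,v}}
  U24: {{q,v},{p,q,v},{q,t,v}}
  U34: {{r,v}} {{t,v},{q,t,v}} {{u,v}}
  U123: {{p,q,t}}
  U124: {{p,q,v}}
  U134: {{u,v}}
  U234: {{q,t,v}}
C dims 6,11,4; δ0: rk 5, SNF 1^5; δ1: rk 4, SNF 1^4
Ȟ^0 = (6 − 5) − 0 = 1, so Ȟ^0 ≅ Z
Ȟ^1 = (11 − 4) − 5 = 2, so Ȟ^1 ≅ Z^2
Ȟ^2 = (4 − 0) − 4 = 0, so Ȟ^2 ≅ 0


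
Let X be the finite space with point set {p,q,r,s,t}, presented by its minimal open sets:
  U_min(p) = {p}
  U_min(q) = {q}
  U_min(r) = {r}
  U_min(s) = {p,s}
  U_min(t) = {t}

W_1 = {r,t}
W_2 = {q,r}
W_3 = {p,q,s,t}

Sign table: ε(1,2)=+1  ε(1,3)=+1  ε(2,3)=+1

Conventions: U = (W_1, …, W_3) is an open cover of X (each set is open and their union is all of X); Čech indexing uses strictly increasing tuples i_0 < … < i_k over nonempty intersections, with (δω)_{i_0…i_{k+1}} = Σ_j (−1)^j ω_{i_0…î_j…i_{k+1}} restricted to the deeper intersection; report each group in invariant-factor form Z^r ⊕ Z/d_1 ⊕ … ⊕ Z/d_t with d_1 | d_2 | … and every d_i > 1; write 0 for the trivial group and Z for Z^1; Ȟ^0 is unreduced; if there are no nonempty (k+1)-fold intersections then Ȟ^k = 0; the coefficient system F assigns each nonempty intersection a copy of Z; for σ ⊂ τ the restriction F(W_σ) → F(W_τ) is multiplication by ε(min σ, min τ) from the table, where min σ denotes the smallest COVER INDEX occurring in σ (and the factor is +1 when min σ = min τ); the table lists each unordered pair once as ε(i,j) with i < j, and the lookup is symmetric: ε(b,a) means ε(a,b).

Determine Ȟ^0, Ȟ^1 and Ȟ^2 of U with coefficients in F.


Ȟ^0 = Z,  Ȟ^1 = Z,  Ȟ^2 = 0

nerve simplices:
  W12={r} W13={t} W23={q}
C dims 3,3; δ0: rk 2, SNF 1^2
degree 0: 3−2−0 = 1 → Ȟ^0 ≅ Z
degree 1: 3−0−2 = 1 → Ȟ^1 ≅ Z
degree 2: 0−0−0 = 0 → Ȟ^2 ≅ 0


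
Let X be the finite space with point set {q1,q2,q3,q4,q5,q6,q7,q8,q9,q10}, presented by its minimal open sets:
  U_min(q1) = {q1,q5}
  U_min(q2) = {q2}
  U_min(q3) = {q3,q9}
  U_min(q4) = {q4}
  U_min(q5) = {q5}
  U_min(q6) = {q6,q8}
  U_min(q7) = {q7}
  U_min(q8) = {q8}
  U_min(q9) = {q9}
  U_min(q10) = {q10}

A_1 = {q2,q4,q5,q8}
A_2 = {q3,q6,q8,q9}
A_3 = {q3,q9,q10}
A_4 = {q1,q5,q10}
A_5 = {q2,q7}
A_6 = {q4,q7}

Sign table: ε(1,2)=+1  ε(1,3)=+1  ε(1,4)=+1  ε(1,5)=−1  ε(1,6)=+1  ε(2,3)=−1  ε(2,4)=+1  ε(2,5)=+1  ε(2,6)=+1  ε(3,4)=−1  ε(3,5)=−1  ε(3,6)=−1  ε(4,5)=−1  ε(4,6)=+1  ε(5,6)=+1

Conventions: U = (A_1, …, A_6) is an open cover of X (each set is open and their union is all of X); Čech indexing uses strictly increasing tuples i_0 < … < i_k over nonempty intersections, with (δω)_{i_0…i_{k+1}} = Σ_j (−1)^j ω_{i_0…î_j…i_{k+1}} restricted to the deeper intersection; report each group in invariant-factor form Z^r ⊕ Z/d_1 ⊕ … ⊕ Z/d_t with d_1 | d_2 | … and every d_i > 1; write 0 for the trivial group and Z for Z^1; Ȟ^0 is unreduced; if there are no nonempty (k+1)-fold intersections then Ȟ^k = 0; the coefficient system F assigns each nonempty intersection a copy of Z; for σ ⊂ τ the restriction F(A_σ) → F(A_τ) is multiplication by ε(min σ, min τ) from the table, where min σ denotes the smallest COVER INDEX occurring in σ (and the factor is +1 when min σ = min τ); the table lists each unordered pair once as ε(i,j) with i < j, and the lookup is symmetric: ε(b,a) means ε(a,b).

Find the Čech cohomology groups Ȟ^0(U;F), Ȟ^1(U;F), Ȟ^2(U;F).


cover nerve:
  A12={q8} A14={q5} A15={q2} A16={q4} A23={q3,q9} A34={q10} A56={q7}
C dims 6,7; δ0: rk 6, SNF 1^5·2
Ȟ^0: (6−6)−0=0 ⇒ 0
Ȟ^1: (7−0)−6=1 plus torsion [2] ⇒ Z ⊕ Z/2
Ȟ^2: (0−0)−0=0 ⇒ 0

Ȟ^0(U;F) ≅ 0; Ȟ^1(U;F) ≅ Z ⊕ Z/2; Ȟ^2(U;F) ≅ 0


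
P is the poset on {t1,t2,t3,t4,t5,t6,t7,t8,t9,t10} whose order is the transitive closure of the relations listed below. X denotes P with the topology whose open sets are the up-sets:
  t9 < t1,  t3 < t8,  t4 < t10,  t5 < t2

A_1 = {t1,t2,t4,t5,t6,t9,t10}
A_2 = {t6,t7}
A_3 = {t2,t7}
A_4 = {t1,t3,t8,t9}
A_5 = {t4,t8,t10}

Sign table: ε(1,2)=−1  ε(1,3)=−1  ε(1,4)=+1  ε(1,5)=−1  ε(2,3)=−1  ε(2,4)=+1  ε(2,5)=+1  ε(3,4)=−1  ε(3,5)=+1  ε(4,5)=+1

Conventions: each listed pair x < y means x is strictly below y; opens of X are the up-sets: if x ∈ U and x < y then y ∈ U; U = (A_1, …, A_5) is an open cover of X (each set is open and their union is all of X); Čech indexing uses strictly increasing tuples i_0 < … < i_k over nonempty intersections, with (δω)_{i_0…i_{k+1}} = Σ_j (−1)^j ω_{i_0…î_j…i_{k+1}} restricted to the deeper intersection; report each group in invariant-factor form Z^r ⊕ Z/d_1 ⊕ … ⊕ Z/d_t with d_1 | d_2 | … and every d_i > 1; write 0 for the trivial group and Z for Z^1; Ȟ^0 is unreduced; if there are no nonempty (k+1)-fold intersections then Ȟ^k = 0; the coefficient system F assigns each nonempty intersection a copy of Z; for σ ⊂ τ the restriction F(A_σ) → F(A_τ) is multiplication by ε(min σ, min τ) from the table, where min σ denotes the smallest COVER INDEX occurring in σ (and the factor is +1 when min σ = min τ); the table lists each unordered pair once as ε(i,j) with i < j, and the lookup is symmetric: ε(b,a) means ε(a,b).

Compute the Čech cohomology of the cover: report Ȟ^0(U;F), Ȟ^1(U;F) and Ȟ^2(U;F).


intersection data:
  A12={t6} A13={t2} A14={t1,t9} A15={t4,t10} A23={t7} A45={t8}
C dims 5,6; δ0: rk 5, SNF 1^4·2
Ȟ^0 = (5 − 5) − 0 = 0, so Ȟ^0 ≅ 0
Ȟ^1 = (6 − 0) − 5 = 1 plus torsion [2], so Ȟ^1 ≅ Z ⊕ Z/2
Ȟ^2 = (0 − 0) − 0 = 0, so Ȟ^2 ≅ 0

Ȟ^0 = 0; Ȟ^1 = Z ⊕ Z/2; Ȟ^2 = 0


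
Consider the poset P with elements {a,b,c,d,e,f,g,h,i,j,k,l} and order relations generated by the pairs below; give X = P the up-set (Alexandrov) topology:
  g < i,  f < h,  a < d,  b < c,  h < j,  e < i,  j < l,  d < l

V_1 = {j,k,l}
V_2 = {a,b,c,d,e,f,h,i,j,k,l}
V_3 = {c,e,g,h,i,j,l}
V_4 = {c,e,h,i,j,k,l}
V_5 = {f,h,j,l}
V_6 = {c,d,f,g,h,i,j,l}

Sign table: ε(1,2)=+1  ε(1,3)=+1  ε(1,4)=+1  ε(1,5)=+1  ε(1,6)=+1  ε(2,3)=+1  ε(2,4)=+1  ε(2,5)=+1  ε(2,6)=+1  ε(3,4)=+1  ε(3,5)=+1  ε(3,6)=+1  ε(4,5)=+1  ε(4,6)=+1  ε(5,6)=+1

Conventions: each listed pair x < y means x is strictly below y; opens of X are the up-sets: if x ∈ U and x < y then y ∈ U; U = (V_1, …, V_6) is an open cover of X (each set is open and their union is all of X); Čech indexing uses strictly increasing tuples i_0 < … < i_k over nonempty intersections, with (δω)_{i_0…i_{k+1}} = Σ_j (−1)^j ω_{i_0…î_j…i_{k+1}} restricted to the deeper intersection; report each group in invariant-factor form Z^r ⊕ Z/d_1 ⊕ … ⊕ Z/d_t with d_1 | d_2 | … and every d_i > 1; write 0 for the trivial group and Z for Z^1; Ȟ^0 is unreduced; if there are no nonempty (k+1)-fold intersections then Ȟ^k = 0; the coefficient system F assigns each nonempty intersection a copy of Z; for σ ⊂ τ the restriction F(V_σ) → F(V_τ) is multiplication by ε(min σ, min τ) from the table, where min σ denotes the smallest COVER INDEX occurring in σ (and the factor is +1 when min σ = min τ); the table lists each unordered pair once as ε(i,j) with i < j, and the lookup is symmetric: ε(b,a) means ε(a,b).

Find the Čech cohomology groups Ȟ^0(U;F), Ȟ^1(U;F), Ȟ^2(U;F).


Ȟ^0(U;F) ≅ Z,  Ȟ^1(U;F) ≅ 0,  Ȟ^2(U;F) ≅ 0

nerve simplices:
  V12={j,k,l} V13={j,l} V14={j,k,l} V15={j,l} V16={j,l} V23={c,e,h,i,j,l} V24={c,e,h,i,j,k,l} V25={f,h,j,l} V26={c,d,f,h,i,j,l} V34={c,e,h,i,j,l} V35={h,j,l} V36={c,g,h,i,j,l} V45={h,j,l} V46={c,h,i,j,l} V56={f,h,j,l}
  V123={j,l} V124={j,k,l} V125={j,l} V126={j,l} V134={j,l} V135={j,l} V136={j,l} V145={j,l} V146={j,l} V156={j,l} V234={c,e,h,i,j,l} V235={h,j,l} V236={c,h,i,j,l} V245={h,j,l} V246={c,h,i,j,l} V256={f,h,j,l} V345={h,j,l} V346={c,h,i,j,l} V356={h,j,l} V456={h,j,l}
  V1234={j,l} V1235={j,l} V1236={j,l} V1245={j,l} V1246={j,l} V1256={j,l} V1345={j,l} V1346={j,l} V1356={j,l} V1456={j,l} V2345={h,j,l} V2346={c,h,i,j,l} V2356={h,j,l} V2456={h,j,l} V3456={h,j,l}
  V12345={j,l} V12346={j,l} V12356={j,l} V12456={j,l} V13456={j,l} V23456={h,j,l}
  V123456={j,l}
C dims 6,15,20,15; δ0: rk 5, SNF 1^5; δ1: rk 10, SNF 1^10; δ2: rk 10, SNF 1^10
degree 0: 6−5−0 = 1 → Ȟ^0 ≅ Z
degree 1: 15−10−5 = 0 → Ȟ^1 ≅ 0
degree 2: 20−10−10 = 0 → Ȟ^2 ≅ 0


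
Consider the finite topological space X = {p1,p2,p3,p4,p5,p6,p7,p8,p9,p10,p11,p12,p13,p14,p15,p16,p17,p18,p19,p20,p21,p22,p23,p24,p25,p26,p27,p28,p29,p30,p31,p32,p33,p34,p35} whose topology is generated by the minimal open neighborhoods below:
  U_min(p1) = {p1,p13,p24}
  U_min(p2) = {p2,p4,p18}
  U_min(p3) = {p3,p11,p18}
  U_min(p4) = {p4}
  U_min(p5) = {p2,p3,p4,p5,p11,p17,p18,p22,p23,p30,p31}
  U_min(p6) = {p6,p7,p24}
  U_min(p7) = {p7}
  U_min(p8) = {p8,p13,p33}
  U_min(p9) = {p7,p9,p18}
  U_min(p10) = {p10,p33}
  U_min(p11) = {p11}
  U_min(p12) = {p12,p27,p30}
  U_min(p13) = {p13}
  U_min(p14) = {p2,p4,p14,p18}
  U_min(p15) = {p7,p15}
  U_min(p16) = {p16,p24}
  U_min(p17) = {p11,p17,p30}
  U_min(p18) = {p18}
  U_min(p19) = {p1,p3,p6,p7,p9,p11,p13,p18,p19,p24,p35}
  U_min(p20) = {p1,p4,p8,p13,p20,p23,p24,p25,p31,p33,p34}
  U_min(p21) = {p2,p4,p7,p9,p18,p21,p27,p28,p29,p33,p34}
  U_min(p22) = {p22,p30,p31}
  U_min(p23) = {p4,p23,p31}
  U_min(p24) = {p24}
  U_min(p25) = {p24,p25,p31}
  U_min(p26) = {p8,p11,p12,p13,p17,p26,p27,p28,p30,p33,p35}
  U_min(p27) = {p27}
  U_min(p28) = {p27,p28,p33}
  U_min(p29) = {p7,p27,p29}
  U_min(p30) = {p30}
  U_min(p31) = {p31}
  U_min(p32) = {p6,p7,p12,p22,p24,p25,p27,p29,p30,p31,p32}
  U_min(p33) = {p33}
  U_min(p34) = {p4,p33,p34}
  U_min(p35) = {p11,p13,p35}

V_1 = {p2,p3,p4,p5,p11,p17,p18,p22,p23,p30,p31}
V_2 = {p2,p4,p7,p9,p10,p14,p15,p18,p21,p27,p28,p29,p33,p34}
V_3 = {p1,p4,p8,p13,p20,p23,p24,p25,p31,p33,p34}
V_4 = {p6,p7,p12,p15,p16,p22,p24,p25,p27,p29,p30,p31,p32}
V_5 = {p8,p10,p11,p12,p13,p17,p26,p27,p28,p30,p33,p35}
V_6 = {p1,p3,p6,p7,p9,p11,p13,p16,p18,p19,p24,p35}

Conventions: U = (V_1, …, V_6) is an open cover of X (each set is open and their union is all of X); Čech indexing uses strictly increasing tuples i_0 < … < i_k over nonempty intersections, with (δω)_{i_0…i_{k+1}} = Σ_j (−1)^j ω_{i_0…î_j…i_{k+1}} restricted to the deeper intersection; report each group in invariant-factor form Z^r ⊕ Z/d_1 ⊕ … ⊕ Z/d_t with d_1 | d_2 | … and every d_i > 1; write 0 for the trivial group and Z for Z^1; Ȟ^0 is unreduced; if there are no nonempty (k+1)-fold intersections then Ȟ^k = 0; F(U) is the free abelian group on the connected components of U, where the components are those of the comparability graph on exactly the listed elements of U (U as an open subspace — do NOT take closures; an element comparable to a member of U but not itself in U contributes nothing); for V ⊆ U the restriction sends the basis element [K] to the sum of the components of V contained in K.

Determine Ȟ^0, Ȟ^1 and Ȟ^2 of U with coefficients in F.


Ȟ^0(U;F) ≅ Z,  Ȟ^1(U;F) ≅ 0,  Ȟ^2(U;F) ≅ Z/2

nerve of the cover:
  V12={p2,p4,p18} V13={p4,p23,p31} V14={p22,p30,p31} V15={p11,p17,p30} V16={p3,p11,p18} V23={p4,p33,p34} V24={p7,p15,p27,p29} V25={p10,p27,p28,p33} V26={p7,p9,p18} V34={p24,p25,p31} V35={p8,p13,p33} V36={p1,p13,p24} V45={p12,p27,p30} V46={p6,p7,p16,p24} V56={p11,p13,p35}
  V123={p4} V126={p18} V134={p31} V145={p30} V156={p11} V235={p33} V245={p27} V246={p7} V346={p24} V356={p13}
components per intersection:
  V1: {p2,p3,p4,p5,p11,p17,p18,p22,p23,p30,p31}
  V2: {p2,p4,p7,p9,p10,p14,p15,p18,p21,p27,p28,p29,p33,p34}
  V3: {p1,p4,p8,p13,p20,p23,p24,p25,p31,p33,p34}
  V4: {p6,p7,p12,p15,p16,p22,p24,p25,p27,p29,p30,p31,p32}
  V5: {p8,p10,p11,p12,p13,p17,p26,p27,p28,p30,p33,p35}
  V6: {p1,p3,p6,p7,p9,p11,p13,p16,p18,p19,p24,p35}
  V12: {p2,p4,p18}
  V13: {p4,p23,p31}
  V14: {p22,p30,p31}
  V15: {p11,p17,p30}
  V16: {p3,p11,p18}
  V23: {p4,p33,p34}
  V24: {p7,p15,p27,p29}
  V25: {p10,p27,p28,p33}
  V26: {p7,p9,p18}
  V34: {p24,p25,p31}
  V35: {p8,p13,p33}
  V36: {p1,p13,p24}
  V45: {p12,p27,p30}
  V46: {p6,p7,p16,p24}
  V56: {p11,p13,p35}
  V123: {p4}
  V126: {p18}
  V134: {p31}
  V145: {p30}
  V156: {p11}
  V235: {p33}
  V245: {p27}
  V246: {p7}
  V346: {p24}
  V356: {p13}
C dims 6,15,10; δ0: rk 5, SNF 1^5; δ1: rk 10, SNF 1^9·2
Ȟ^0 = (6 − 5) − 0 = 1, so Ȟ^0 ≅ Z
Ȟ^1 = (15 − 10) − 5 = 0, so Ȟ^1 ≅ 0
Ȟ^2 = (10 − 0) − 10 = 0 plus torsion [2], so Ȟ^2 ≅ Z/2


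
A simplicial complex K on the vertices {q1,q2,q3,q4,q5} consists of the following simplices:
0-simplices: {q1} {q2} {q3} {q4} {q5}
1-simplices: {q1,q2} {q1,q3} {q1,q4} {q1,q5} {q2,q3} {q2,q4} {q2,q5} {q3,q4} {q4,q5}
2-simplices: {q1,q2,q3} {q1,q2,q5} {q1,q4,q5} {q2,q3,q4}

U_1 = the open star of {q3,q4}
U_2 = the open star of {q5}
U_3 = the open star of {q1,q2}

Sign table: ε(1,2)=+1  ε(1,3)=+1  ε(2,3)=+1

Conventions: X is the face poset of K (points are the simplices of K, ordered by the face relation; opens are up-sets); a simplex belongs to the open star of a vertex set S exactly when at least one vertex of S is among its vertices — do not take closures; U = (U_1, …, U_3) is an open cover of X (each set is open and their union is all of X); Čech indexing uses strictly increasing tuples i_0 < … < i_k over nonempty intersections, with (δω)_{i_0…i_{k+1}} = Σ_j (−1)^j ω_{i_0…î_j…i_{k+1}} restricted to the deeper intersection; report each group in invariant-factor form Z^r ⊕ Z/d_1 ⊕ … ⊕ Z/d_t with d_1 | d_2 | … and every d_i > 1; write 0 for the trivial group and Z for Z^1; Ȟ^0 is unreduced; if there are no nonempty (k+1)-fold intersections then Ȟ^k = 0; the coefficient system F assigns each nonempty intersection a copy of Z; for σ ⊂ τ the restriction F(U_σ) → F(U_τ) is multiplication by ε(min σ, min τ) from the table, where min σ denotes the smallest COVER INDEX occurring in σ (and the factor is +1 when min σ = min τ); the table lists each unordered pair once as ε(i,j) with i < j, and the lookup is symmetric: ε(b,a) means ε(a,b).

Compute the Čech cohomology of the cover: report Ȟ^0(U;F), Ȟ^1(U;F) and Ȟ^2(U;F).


Ȟ^0 = Z, Ȟ^1 = 0 and Ȟ^2 = 0

nonempty overlaps:
  U1={{q3},{q4},{q1,q3},{q1,q4},{q2,q3},{q2,q4},{q3,q4},{q4,q5},{q1,q2,q3},{q1,q4,q5},{q2,q3,q4}} U2={{q5},{q1,q5},{q2,q5},{q4,q5},{q1,q2,q5},{q1,q4,q5}} U3={{q1},{q2},{q1,q2},{q1,q3},{q1,q4},{q1,q5},{q2,q3},{q2,q4},{q2,q5},{q1,q2,q3},{q1,q2,q5},{q1,q4,q5},{q2,q3,q4}}
  U12={{q4,q5},{q1,q4,q5}} U13={{q1,q3},{q1,q4},{q2,q3},{q2,q4},{q1,q2,q3},{q1,q4,q5},{q2,q3,q4}} U23={{q1,q5},{q2,q5},{q1,q2,q5},{q1,q4,q5}}
  U123={{q1,q4,q5}}
C dims 3,3,1; δ0: rk 2, SNF 1^2; δ1: rk 1, SNF 1^1
degree 0: 3−2−0 = 1 → Ȟ^0 ≅ Z
degree 1: 3−1−2 = 0 → Ȟ^1 ≅ 0
degree 2: 1−0−1 = 0 → Ȟ^2 ≅ 0


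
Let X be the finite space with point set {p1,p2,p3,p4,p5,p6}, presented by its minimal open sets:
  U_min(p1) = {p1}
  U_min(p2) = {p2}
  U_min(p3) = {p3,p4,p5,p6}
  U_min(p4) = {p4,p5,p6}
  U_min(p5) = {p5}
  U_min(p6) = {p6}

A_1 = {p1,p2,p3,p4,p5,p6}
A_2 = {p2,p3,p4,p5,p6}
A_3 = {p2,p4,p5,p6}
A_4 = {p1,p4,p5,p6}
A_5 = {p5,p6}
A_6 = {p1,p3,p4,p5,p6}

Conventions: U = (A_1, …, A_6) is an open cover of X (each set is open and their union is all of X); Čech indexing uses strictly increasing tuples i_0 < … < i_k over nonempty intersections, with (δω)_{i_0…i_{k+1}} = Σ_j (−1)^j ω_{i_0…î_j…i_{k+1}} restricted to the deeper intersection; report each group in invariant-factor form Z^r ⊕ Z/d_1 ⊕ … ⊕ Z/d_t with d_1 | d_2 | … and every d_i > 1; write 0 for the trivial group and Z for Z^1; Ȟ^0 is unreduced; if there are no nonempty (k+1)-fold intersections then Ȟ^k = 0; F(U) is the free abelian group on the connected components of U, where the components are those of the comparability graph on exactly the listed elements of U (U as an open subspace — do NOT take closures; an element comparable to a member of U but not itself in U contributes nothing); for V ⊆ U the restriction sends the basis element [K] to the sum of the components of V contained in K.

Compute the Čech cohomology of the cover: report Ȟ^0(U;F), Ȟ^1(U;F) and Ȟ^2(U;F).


Ȟ^0(U;F) ≅ Z^3; Ȟ^1(U;F) ≅ 0; Ȟ^2(U;F) ≅ 0

cover nerve:
  A12={p2,p3,p4,p5,p6} A13={p2,p4,p5,p6} A14={p1,p4,p5,p6} A15={p5,p6} A16={p1,p3,p4,p5,p6} A23={p2,p4,p5,p6} A24={p4,p5,p6} A25={p5,p6} A26={p3,p4,p5,p6} A34={p4,p5,p6} A35={p5,p6} A36={p4,p5,p6} A45={p5,p6} A46={p1,p4,p5,p6} A56={p5,p6}
  A123={p2,p4,p5,p6} A124={p4,p5,p6} A125={p5,p6} A126={p3,p4,p5,p6} A134={p4,p5,p6} A135={p5,p6} A136={p4,p5,p6} A145={p5,p6} A146={p1,p4,p5,p6} A156={p5,p6} A234={p4,p5,p6} A235={p5,p6} A236={p4,p5,p6} A245={p5,p6} A246={p4,p5,p6} A256={p5,p6} A345={p5,p6} A346={p4,p5,p6} A356={p5,p6} A456={p5,p6}
  A1234={p4,p5,p6} A1235={p5,p6} A1236={p4,p5,p6} A1245={p5,p6} A1246={p4,p5,p6} A1256={p5,p6} A1345={p5,p6} A1346={p4,p5,p6} A1356={p5,p6} A1456={p5,p6} A2345={p5,p6} A2346={p4,p5,p6} A2356={p5,p6} A2456={p5,p6} A3456={p5,p6}
  A12345={p5,p6} A12346={p4,p5,p6} A12356={p5,p6} A12456={p5,p6} A13456={p5,p6} A23456={p5,p6}
  A123456={p5,p6}
components per intersection:
  A1: {p1} {p2} {p3,p4,p5,p6}
  A2: {p2} {p3,p4,p5,p6}
  A3: {p2} {p4,p5,p6}
  A4: {p1} {p4,p5,p6}
  A5: {p5} {p6}
  A6: {p1} {p3,p4,p5,p6}
  A12: {p2} {p3,p4,p5,p6}
  A13: {p2} {p4,p5,p6}
  A14: {p1} {p4,p5,p6}
  A15: {p5} {p6}
  A16: {p1} {p3,p4,p5,p6}
  A23: {p2} {p4,p5,p6}
  A24: {p4,p5,p6}
  A25: {p5} {p6}
  A26: {p3,p4,p5,p6}
  A34: {p4,p5,p6}
  A35: {p5} {p6}
  A36: {p4,p5,p6}
  A45: {p5} {p6}
  A46: {p1} {p4,p5,p6}
  A56: {p5} {p6}
  A123: {p2} {p4,p5,p6}
  A124: {p4,p5,p6}
  A125: {p5} {p6}
  A126: {p3,p4,p5,p6}
  A134: {p4,p5,p6}
  A135: {p5} {p6}
  A136: {p4,p5,p6}
  A145: {p5} {p6}
  A146: {p1} {p4,p5,p6}
  A156: {p5} {p6}
  A234: {p4,p5,p6}
  A235: {p5} {p6}
  A236: {p4,p5,p6}
  A245: {p5} {p6}
  A246: {p4,p5,p6}
  A256: {p5} {p6}
  A345: {p5} {p6}
  A346: {p4,p5,p6}
  A356: {p5} {p6}
  A456: {p5} {p6}
  A1234: {p4,p5,p6}
  A1235: {p5} {p6}
  A1236: {p4,p5,p6}
  A1245: {p5} {p6}
  A1246: {p4,p5,p6}
  A1256: {p5} {p6}
  A1345: {p5} {p6}
  A1346: {p4,p5,p6}
  A1356: {p5} {p6}
  A1456: {p5} {p6}
  A2345: {p5} {p6}
  A2346: {p4,p5,p6}
  A2356: {p5} {p6}
  A2456: {p5} {p6}
  A3456: {p5} {p6}
  A12345: {p5} {p6}
  A12346: {p4,p5,p6}
  A12356: {p5} {p6}
  A12456: {p5} {p6}
  A13456: {p5} {p6}
  A23456: {p5} {p6}
  A123456: {p5} {p6}
C dims 13,26,32,25; δ0: rk 10, SNF 1^10; δ1: rk 16, SNF 1^16; δ2: rk 16, SNF 1^16
Ȟ^0: (13−10)−0=3 ⇒ Z^3
Ȟ^1: (26−16)−10=0 ⇒ 0
Ȟ^2: (32−16)−16=0 ⇒ 0


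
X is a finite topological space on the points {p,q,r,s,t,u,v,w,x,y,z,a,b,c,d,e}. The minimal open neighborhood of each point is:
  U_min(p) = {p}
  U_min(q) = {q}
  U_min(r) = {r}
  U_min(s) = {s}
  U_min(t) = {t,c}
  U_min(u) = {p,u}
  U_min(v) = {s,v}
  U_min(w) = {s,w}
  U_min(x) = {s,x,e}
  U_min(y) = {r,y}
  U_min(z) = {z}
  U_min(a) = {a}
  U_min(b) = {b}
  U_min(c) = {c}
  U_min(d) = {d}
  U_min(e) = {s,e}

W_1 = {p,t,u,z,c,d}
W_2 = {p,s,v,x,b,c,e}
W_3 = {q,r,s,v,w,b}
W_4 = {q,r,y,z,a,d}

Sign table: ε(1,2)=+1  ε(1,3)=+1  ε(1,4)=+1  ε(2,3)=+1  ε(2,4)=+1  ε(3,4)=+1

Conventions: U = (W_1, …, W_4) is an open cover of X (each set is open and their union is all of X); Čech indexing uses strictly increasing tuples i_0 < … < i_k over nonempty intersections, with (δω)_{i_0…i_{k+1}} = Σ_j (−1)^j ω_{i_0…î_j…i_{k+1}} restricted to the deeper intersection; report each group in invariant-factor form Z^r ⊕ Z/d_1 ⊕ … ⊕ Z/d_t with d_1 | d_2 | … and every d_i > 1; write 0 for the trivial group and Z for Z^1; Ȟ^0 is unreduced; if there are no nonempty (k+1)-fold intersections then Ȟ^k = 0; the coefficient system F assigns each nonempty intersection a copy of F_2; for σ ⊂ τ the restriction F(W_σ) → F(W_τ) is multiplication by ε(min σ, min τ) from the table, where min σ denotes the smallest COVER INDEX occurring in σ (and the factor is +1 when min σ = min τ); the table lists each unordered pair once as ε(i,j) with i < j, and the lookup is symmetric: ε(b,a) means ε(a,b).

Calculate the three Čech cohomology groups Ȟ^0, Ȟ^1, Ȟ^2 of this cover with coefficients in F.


nonempty overlaps:
  W12={p,c} W14={z,d} W23={s,v,b} W34={q,r}
C dims 4,4; δ0: rk_F2 3
degree 0: 4−3−0 = 1 → Ȟ^0 ≅ Z/2
degree 1: 4−0−3 = 1 → Ȟ^1 ≅ Z/2
degree 2: 0−0−0 = 0 → Ȟ^2 ≅ 0

Ȟ^0 = Z/2, Ȟ^1 = Z/2 and Ȟ^2 = 0


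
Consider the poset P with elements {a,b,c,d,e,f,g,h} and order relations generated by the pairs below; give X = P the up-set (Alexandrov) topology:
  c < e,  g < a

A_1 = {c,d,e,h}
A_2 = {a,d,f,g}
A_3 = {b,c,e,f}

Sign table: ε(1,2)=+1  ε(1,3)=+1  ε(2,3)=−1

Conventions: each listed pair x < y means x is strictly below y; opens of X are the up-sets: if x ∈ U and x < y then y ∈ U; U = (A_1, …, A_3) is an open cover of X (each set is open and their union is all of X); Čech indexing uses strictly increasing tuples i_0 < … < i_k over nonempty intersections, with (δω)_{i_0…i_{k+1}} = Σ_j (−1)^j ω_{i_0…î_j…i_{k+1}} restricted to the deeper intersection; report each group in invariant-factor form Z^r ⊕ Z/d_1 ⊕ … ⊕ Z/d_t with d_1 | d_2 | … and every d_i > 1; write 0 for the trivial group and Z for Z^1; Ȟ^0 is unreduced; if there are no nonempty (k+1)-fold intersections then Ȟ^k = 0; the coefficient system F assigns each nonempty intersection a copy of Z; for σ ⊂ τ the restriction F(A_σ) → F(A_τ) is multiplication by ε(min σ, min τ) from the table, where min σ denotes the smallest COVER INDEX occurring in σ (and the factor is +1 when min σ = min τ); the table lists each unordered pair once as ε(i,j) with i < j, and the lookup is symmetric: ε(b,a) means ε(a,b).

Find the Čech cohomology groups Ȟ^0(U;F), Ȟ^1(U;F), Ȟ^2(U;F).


intersection data:
  A12={d} A13={c,e} A23={f}
C dims 3,3; δ0: rk 3, SNF 1^2·2
Ȟ^0 = (3 − 3) − 0 = 0, so Ȟ^0 ≅ 0
Ȟ^1 = (3 − 0) − 3 = 0 plus torsion [2], so Ȟ^1 ≅ Z/2
Ȟ^2 = (0 − 0) − 0 = 0, so Ȟ^2 ≅ 0

Ȟ^0 ≅ 0,  Ȟ^1 ≅ Z/2,  Ȟ^2 ≅ 0


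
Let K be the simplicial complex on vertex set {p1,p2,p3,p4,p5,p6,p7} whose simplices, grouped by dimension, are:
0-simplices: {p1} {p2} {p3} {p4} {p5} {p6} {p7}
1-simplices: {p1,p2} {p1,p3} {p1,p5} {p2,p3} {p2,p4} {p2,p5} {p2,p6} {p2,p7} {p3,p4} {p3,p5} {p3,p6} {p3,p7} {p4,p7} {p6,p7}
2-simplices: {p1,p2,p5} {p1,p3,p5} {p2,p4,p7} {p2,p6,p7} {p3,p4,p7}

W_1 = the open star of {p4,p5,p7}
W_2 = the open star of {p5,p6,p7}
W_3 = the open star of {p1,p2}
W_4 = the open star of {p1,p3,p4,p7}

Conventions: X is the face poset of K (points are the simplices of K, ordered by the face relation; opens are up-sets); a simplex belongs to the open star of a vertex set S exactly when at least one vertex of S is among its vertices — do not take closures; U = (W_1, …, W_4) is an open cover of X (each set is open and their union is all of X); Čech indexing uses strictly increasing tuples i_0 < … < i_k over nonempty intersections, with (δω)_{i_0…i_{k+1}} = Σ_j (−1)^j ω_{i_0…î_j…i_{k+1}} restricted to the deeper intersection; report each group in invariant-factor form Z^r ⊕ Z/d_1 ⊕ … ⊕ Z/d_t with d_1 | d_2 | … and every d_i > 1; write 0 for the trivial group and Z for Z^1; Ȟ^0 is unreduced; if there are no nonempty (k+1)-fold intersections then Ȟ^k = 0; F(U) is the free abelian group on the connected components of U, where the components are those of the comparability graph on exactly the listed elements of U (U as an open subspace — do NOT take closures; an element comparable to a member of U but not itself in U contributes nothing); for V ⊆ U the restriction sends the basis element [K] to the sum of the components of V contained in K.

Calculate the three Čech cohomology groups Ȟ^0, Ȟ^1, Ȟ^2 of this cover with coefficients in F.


nonempty intersections:
  W1={{p4},{p5},{p7},{p1,p5},{p2,p4},{p2,p5},{p2,p7},{p3,p4},{p3,p5},{p3,p7},{p4,p7},{p6,p7},{p1,p2,p5},{p1,p3,p5},{p2,p4,p7},{p2,p6,p7},{p3,p4,p7}} W2={{p5},{p6},{p7},{p1,p5},{p2,p5},{p2,p6},{p2,p7},{p3,p5},{p3,p6},{p3,p7},{p4,p7},{p6,p7},{p1,p2,p5},{p1,p3,p5},{p2,p4,p7},{p2,p6,p7},{p3,p4,p7}} W3={{p1},{p2},{p1,p2},{p1,p3},{p1,p5},{p2,p3},{p2,p4},{p2,p5},{p2,p6},{p2,p7},{p1,p2,p5},{p1,p3,p5},{p2,p4,p7},{p2,p6,p7}} W4={{p1},{p3},{p4},{p7},{p1,p2},{p1,p3},{p1,p5},{p2,p3},{p2,p4},{p2,p7},{p3,p4},{p3,p5},{p3,p6},{p3,p7},{p4,p7},{p6,p7},{p1,p2,p5},{p1,p3,p5},{p2,p4,p7},{p2,p6,p7},{p3,p4,p7}}
  W12={{p5},{p7},{p1,p5},{p2,p5},{p2,p7},{p3,p5},{p3,p7},{p4,p7},{p6,p7},{p1,p2,p5},{p1,p3,p5},{p2,p4,p7},{p2,p6,p7},{p3,p4,p7}} W13={{p1,p5},{p2,p4},{p2,p5},{p2,p7},{p1,p2,p5},{p1,p3,p5},{p2,p4,p7},{p2,p6,p7}} W14={{p4},{p7},{p1,p5},{p2,p4},{p2,p7},{p3,p4},{p3,p5},{p3,p7},{p4,p7},{p6,p7},{p1,p2,p5},{p1,p3,p5},{p2,p4,p7},{p2,p6,p7},{p3,p4,p7}} W23={{p1,p5},{p2,p5},{p2,p6},{p2,p7},{p1,p2,p5},{p1,p3,p5},{p2,p4,p7},{p2,p6,p7}} W24={{p7},{p1,p5},{p2,p7},{p3,p5},{p3,p6},{p3,p7},{p4,p7},{p6,p7},{p1,p2,p5},{p1,p3,p5},{p2,p4,p7},{p2,p6,p7},{p3,p4,p7}} W34={{p1},{p1,p2},{p1,p3},{p1,p5},{p2,p3},{p2,p4},{p2,p7},{p1,p2,p5},{p1,p3,p5},{p2,p4,p7},{p2,p6,p7}}
  W123={{p1,p5},{p2,p5},{p2,p7},{p1,p2,p5},{p1,p3,p5},{p2,p4,p7},{p2,p6,p7}} W124={{p7},{p1,p5},{p2,p7},{p3,p5},{p3,p7},{p4,p7},{p6,p7},{p1,p2,p5},{p1,p3,p5},{p2,p4,p7},{p2,p6,p7},{p3,p4,p7}} W134={{p1,p5},{p2,p4},{p2,p7},{p1,p2,p5},{p1,p3,p5},{p2,p4,p7},{p2,p6,p7}} W234={{p1,p5},{p2,p7},{p1,p2,p5},{p1,p3,p5},{p2,p4,p7},{p2,p6,p7}}
  W1234={{p1,p5},{p2,p7},{p1,p2,p5},{p1,p3,p5},{p2,p4,p7},{p2,p6,p7}}
components per intersection:
  W1: {{p4},{p7},{p2,p4},{p2,p7},{p3,p4},{p3,p7},{p4,p7},{p6,p7},{p2,p4,p7},{p2,p6,p7},{p3,p4,p7}} {{p5},{p1,p5},{p2,p5},{p3,p5},{p1,p2,p5},{p1,p3,p5}}
  W2: {{p5},{p1,p5},{p2,p5},{p3,p5},{p1,p2,p5},{p1,p3,p5}} {{p6},{p7},{p2,p6},{p2,p7},{p3,p6},{p3,p7},{p4,p7},{p6,p7},{p2,p4,p7},{p2,p6,p7},{p3,p4,p7}}
  W3: {{p1},{p2},{p1,p2},{p1,p3},{p1,p5},{p2,p3},{p2,p4},{p2,p5},{p2,p6},{p2,p7},{p1,p2,p5},{p1,p3,p5},{p2,p4,p7},{p2,p6,p7}}
  W4: {{p1},{p3},{p4},{p7},{p1,p2},{p1,p3},{p1,p5},{p2,p3},{p2,p4},{p2,p7},{p3,p4},{p3,p5},{p3,p6},{p3,p7},{p4,p7},{p6,p7},{p1,p2,p5},{p1,p3,p5},{p2,p4,p7},{p2,p6,p7},{p3,p4,p7}}
  W12: {{p5},{p1,p5},{p2,p5},{p3,p5},{p1,p2,p5},{p1,p3,p5}} {{p7},{p2,p7},{p3,p7},{p4,p7},{p6,p7},{p2,p4,p7},{p2,p6,p7},{p3,p4,p7}}
  W13: {{p1,p5},{p2,p5},{p1,p2,p5},{p1,p3,p5}} {{p2,p4},{p2,p7},{p2,p4,p7},{p2,p6,p7}}
  W14: {{p4},{p7},{p2,p4},{p2,p7},{p3,p4},{p3,p7},{p4,p7},{p6,p7},{p2,p4,p7},{p2,p6,p7},{p3,p4,p7}} {{p1,p5},{p3,p5},{p1,p2,p5},{p1,p3,p5}}
  W23: {{p1,p5},{p2,p5},{p1,p2,p5},{p1,p3,p5}} {{p2,p6},{p2,p7},{p2,p4,p7},{p2,p6,p7}}
  W24: {{p7},{p2,p7},{p3,p7},{p4,p7},{p6,p7},{p2,p4,p7},{p2,p6,p7},{p3,p4,p7}} {{p1,p5},{p3,p5},{p1,p2,p5},{p1,p3,p5}} {{p3,p6}}
  W34: {{p1},{p1,p2},{p1,p3},{p1,p5},{p1,p2,p5},{p1,p3,p5}} {{p2,p3}} {{p2,p4},{p2,p7},{p2,p4,p7},{p2,p6,p7}}
  W123: {{p1,p5},{p2,p5},{p1,p2,p5},{p1,p3,p5}} {{p2,p7},{p2,p4,p7},{p2,p6,p7}}
  W124: {{p7},{p2,p7},{p3,p7},{p4,p7},{p6,p7},{p2,p4,p7},{p2,p6,p7},{p3,p4,p7}} {{p1,p5},{p3,p5},{p1,p2,p5},{p1,p3,p5}}
  W134: {{p1,p5},{p1,p2,p5},{p1,p3,p5}} {{p2,p4},{p2,p7},{p2,p4,p7},{p2,p6,p7}}
  W234: {{p1,p5},{p1,p2,p5},{p1,p3,p5}} {{p2,p7},{p2,p4,p7},{p2,p6,p7}}
  W1234: {{p1,p5},{p1,p2,p5},{p1,p3,p5}} {{p2,p7},{p2,p4,p7},{p2,p6,p7}}
C dims 6,14,8,2; δ0: rk 5, SNF 1^5; δ1: rk 6, SNF 1^6; δ2: rk 2, SNF 1^2
Ȟ^0: (6−5)−0=1 ⇒ Z
Ȟ^1: (14−6)−5=3 ⇒ Z^3
Ȟ^2: (8−2)−6=0 ⇒ 0

Ȟ^0(U;F) ≅ Z, Ȟ^1(U;F) ≅ Z^3, Ȟ^2(U;F) ≅ 0


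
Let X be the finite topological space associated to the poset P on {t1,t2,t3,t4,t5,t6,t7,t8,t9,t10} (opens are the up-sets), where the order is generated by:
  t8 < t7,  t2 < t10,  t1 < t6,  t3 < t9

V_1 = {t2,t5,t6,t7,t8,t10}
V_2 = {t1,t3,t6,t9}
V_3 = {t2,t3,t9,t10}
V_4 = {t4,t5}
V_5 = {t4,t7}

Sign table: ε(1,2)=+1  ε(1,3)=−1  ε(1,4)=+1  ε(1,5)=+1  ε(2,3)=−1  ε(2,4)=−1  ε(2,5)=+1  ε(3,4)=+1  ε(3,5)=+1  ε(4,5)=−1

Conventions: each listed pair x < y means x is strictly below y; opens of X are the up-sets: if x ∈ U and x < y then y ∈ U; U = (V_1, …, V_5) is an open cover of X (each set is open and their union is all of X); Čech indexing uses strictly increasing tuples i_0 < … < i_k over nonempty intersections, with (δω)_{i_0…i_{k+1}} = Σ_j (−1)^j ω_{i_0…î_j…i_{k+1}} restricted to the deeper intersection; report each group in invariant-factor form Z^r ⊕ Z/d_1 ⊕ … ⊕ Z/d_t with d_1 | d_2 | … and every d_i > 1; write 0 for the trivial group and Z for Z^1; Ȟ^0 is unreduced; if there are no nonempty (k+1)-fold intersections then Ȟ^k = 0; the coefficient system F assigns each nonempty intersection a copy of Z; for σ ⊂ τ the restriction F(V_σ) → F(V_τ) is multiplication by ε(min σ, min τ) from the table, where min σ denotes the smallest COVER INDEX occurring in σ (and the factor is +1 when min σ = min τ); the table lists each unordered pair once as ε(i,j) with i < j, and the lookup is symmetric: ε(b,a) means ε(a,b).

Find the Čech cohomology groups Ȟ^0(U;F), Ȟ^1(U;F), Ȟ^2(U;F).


intersection data:
  V12={t6} V13={t2,t10} V14={t5} V15={t7} V23={t3,t9} V45={t4}
C dims 5,6; δ0: rk 5, SNF 1^4·2
Ȟ^0 = (5 − 5) − 0 = 0, so Ȟ^0 ≅ 0
Ȟ^1 = (6 − 0) − 5 = 1 plus torsion [2], so Ȟ^1 ≅ Z ⊕ Z/2
Ȟ^2 = (0 − 0) − 0 = 0, so Ȟ^2 ≅ 0

Ȟ^0 = 0; Ȟ^1 = Z ⊕ Z/2; Ȟ^2 = 0


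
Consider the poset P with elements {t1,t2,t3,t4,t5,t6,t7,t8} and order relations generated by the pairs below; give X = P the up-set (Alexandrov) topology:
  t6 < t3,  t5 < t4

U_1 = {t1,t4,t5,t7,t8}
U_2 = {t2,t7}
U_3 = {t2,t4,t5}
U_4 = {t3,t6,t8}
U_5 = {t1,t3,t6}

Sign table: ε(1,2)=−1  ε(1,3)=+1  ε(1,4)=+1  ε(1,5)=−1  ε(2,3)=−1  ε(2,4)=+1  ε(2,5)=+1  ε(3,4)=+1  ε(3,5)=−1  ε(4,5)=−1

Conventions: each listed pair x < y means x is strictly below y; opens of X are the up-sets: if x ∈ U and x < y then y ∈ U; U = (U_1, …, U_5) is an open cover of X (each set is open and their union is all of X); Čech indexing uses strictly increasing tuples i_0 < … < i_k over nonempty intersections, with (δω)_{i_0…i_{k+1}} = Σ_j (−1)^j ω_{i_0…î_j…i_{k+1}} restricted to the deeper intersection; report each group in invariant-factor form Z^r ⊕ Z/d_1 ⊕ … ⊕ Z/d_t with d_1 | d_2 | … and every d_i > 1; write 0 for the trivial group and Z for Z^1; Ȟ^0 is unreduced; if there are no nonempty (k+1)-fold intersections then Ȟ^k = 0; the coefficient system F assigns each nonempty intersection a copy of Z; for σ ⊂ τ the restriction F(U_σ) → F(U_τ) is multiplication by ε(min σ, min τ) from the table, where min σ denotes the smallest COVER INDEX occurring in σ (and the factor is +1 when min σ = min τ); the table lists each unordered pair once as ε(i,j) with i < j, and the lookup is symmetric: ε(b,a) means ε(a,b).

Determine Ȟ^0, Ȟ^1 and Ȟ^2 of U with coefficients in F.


intersection data:
  U12={t7} U13={t4,t5} U14={t8} U15={t1} U23={t2} U45={t3,t6}
C dims 5,6; δ0: rk 4, SNF 1^4
Ȟ^0 = (5 − 4) − 0 = 1, so Ȟ^0 ≅ Z
Ȟ^1 = (6 − 0) − 4 = 2, so Ȟ^1 ≅ Z^2
Ȟ^2 = (0 − 0) − 0 = 0, so Ȟ^2 ≅ 0

Ȟ^0 = Z, Ȟ^1 = Z^2, Ȟ^2 = 0


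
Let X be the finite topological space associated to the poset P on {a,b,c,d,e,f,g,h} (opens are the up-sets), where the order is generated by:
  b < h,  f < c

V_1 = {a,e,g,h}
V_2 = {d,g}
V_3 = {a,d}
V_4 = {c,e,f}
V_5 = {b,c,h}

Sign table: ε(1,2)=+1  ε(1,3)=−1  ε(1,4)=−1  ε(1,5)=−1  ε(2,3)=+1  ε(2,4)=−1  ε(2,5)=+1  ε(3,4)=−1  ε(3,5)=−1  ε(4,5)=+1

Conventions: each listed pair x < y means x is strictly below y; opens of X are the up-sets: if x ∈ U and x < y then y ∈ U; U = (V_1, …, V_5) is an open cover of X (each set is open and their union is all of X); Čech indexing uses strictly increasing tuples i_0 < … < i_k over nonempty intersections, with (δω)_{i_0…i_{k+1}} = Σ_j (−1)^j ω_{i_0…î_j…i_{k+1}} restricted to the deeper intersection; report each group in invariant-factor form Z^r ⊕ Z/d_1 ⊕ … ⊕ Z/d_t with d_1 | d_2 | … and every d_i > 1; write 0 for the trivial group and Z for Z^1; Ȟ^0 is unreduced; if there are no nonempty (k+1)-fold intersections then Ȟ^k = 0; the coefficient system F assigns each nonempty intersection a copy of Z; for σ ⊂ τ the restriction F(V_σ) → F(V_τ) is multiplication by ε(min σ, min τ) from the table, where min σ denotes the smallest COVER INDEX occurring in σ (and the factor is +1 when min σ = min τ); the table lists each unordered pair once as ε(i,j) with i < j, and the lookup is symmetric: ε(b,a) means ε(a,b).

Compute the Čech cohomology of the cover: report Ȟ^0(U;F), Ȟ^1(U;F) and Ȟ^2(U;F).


Ȟ^0 ≅ 0, Ȟ^1 ≅ Z ⊕ Z/2, Ȟ^2 ≅ 0

intersection data:
  V12={g} V13={a} V14={e} V15={h} V23={d} V45={c}
C dims 5,6; δ0: rk 5, SNF 1^4·2
Ȟ^0 = (5 − 5) − 0 = 0, so Ȟ^0 ≅ 0
Ȟ^1 = (6 − 0) − 5 = 1 plus torsion [2], so Ȟ^1 ≅ Z ⊕ Z/2
Ȟ^2 = (0 − 0) − 0 = 0, so Ȟ^2 ≅ 0


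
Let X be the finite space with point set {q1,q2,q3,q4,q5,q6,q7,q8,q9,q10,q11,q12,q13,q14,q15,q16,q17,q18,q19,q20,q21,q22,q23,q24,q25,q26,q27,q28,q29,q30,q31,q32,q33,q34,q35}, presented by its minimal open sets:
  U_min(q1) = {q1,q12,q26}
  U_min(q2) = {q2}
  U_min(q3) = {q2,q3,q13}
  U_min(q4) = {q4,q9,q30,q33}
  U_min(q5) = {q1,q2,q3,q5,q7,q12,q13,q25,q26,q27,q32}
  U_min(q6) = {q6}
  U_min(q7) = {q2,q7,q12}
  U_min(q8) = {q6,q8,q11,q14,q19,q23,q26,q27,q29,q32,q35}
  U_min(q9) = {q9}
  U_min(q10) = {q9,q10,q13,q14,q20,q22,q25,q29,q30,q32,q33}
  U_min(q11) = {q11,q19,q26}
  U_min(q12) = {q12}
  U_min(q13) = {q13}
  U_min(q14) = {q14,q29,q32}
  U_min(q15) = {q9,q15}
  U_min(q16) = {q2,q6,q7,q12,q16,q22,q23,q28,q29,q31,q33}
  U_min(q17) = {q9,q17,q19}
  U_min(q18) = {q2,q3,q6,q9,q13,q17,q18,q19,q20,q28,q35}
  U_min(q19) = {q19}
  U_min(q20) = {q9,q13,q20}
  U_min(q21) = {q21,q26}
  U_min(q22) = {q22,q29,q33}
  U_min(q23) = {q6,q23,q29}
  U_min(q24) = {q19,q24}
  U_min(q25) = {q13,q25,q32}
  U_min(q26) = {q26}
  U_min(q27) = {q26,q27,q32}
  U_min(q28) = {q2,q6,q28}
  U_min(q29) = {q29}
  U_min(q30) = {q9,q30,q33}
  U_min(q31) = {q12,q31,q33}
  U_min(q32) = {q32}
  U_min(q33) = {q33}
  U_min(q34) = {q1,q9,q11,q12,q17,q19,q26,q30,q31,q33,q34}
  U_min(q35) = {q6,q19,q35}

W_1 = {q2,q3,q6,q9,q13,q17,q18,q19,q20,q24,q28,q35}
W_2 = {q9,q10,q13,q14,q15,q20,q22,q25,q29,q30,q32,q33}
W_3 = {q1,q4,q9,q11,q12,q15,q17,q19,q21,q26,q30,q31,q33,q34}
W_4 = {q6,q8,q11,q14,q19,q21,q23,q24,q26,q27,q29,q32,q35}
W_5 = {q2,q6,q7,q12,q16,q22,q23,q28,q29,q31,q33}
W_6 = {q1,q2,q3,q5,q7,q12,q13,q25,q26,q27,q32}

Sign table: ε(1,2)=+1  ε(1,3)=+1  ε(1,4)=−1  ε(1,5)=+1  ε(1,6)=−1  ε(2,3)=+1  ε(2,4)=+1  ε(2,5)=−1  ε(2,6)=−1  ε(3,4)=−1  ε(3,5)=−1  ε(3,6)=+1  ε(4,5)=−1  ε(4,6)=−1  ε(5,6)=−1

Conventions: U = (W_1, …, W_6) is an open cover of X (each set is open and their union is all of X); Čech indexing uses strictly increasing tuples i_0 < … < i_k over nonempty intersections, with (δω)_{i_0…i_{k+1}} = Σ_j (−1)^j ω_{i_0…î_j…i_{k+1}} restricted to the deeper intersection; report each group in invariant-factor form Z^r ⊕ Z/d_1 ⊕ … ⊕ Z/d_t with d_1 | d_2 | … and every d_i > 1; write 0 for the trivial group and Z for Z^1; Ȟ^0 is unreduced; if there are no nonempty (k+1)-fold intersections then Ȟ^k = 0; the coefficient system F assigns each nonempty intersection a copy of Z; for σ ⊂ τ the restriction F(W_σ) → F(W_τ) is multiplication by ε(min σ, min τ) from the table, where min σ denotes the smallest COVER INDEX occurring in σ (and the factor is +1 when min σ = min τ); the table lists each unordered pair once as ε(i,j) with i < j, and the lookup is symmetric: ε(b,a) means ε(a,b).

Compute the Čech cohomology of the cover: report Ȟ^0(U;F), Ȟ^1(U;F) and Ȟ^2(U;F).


Ȟ^0 ≅ 0,  Ȟ^1 ≅ Z/2,  Ȟ^2 ≅ Z

nerve of the cover:
  W12={q9,q13,q20} W13={q9,q17,q19} W14={q6,q19,q24,q35} W15={q2,q6,q28} W16={q2,q3,q13} W23={q9,q15,q30,q33} W24={q14,q29,q32} W25={q22,q29,q33} W26={q13,q25,q32} W34={q11,q19,q21,q26} W35={q12,q31,q33} W36={q1,q12,q26} W45={q6,q23,q29} W46={q26,q27,q32} W56={q2,q7,q12}
  W123={q9} W126={q13} W134={q19} W145={q6} W156={q2} W235={q33} W245={q29} W246={q32} W346={q26} W356={q12}
C dims 6,15,10; δ0: rk 6, SNF 1^5·2; δ1: rk 9, SNF 1^9
Ȟ^0 = (6 − 6) − 0 = 0, so Ȟ^0 ≅ 0
Ȟ^1 = (15 − 9) − 6 = 0 plus torsion [2], so Ȟ^1 ≅ Z/2
Ȟ^2 = (10 − 0) − 9 = 1, so Ȟ^2 ≅ Z
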